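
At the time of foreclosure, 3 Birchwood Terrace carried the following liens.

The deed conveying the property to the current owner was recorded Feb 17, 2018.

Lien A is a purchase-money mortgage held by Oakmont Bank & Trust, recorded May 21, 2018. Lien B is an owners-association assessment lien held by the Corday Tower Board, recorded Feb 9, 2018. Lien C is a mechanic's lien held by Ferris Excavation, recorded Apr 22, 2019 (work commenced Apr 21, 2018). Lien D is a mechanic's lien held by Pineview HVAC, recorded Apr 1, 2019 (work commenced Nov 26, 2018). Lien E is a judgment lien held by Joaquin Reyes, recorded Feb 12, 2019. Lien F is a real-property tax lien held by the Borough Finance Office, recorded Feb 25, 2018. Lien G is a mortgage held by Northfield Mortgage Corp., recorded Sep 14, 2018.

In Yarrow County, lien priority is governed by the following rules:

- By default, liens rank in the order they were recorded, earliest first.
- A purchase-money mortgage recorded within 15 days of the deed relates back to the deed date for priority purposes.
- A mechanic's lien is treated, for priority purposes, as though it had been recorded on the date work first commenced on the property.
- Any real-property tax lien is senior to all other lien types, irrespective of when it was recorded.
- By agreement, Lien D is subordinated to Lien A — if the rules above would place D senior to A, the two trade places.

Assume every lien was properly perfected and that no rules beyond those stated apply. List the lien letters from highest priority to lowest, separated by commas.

Adjusting effective dates: A was recorded 93 days after the deed, outside the 15-day window, so it keeps its recording date; C's effective date is Apr 21, 2018, when work began; D is treated as recorded Nov 26, 2018, the work-commencement date.
F, as a real-property tax lien, has superpriority and ranks first.
Remaining liens by effective date: B (Feb 9, 2018), C (Apr 21, 2018), A (May 21, 2018), G (Sep 14, 2018), D (Nov 26, 2018), E (Feb 12, 2019).
D is already junior to A, so the subordination agreement changes nothing.

F, B, C, A, G, D, E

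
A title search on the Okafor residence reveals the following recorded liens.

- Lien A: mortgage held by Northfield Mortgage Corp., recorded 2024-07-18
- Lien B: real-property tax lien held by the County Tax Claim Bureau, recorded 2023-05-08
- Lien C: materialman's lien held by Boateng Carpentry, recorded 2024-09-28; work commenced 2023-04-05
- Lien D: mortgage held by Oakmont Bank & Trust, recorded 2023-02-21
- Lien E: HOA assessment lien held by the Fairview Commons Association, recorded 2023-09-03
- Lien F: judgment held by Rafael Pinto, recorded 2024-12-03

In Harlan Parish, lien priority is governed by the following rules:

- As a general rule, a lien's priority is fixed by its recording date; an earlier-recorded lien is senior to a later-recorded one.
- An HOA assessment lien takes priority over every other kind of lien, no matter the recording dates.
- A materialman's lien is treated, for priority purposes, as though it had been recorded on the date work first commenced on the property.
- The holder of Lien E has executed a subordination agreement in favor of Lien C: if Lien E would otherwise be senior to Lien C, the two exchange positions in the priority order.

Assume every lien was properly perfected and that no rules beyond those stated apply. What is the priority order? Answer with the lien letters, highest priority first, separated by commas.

C, D, E, B, A, F

Effective dates after the stated exceptions: C relates back to 2023-04-05 (work commenced).
E, as an HOA assessment lien, has superpriority and ranks first.
Ordering the rest by effective date: D (2023-02-21), C (2023-04-05), B (2023-05-08), A (2024-07-18), F (2024-12-03).
E would otherwise be senior to C, so under the subordination agreement E and C exchange positions.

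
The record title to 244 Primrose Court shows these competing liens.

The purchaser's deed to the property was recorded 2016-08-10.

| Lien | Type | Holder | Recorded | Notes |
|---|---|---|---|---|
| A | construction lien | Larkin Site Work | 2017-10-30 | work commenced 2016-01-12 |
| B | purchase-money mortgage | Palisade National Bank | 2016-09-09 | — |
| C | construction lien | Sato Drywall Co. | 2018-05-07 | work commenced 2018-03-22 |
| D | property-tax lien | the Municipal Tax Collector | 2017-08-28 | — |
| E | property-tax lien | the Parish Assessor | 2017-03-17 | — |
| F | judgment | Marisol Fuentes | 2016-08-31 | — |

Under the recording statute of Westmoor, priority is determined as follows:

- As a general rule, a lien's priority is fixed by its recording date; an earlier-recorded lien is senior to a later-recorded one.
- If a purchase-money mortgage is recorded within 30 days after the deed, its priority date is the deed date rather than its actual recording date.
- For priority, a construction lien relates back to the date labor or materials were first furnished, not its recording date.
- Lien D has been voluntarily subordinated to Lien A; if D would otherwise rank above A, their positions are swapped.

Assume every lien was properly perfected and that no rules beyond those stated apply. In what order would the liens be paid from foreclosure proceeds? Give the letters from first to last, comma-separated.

A, B, F, E, D, C

Effective dates: A relates back to 2016-01-12 (work commenced); B's effective date is the deed date, 2016-08-10; C relates back to 2018-03-22 (work commenced).
Sorted by effective date: A (2016-01-12), B (2016-08-10), F (2016-08-31), E (2017-03-17), D (2017-08-28), C (2018-03-22).
D is already junior to A, so the subordination agreement changes nothing.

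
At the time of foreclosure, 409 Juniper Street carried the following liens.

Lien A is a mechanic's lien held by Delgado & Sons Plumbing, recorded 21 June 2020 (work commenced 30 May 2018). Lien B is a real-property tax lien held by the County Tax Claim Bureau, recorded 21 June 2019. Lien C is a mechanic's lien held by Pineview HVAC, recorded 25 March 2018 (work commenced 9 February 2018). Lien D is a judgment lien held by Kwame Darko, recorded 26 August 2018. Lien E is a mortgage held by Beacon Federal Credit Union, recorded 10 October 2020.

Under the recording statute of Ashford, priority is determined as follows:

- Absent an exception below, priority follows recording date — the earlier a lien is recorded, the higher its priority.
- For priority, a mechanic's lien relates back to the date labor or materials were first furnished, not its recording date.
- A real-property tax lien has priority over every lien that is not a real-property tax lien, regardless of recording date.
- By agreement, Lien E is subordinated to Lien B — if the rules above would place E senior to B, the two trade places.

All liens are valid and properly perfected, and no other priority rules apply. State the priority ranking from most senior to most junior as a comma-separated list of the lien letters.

B, C, A, D, E

First, effective dates: A relates back to 30 May 2018 (work commenced); C relates back to 9 February 2018 (work commenced).
B is a real-property tax lien and takes priority over every other lien.
Remaining liens by effective date: C (9 February 2018), A (30 May 2018), D (26 August 2018), E (10 October 2020).
E is already junior to B, so the subordination agreement changes nothing.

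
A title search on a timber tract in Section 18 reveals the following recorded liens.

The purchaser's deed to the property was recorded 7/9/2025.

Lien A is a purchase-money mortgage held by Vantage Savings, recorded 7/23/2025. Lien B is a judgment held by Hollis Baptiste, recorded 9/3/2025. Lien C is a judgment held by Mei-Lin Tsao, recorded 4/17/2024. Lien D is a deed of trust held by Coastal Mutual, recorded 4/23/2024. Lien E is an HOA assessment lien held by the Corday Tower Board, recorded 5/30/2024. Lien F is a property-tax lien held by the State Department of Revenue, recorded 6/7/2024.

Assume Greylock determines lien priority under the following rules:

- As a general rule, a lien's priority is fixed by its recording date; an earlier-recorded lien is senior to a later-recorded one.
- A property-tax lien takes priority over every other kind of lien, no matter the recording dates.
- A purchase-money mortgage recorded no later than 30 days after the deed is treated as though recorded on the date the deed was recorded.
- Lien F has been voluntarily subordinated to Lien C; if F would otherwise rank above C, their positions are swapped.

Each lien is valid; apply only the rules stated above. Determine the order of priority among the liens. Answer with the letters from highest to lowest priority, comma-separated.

Adjusting effective dates: A was recorded within the 30-day window, so its effective date is the deed date 7/9/2025.
F is a property-tax lien, so it outranks all other liens regardless of date.
Among the remaining liens, by effective date: C (4/17/2024), D (4/23/2024), E (5/30/2024), A (7/9/2025), B (9/3/2025).
F is senior to C before the subordination, so the two trade places.

C, F, D, E, A, B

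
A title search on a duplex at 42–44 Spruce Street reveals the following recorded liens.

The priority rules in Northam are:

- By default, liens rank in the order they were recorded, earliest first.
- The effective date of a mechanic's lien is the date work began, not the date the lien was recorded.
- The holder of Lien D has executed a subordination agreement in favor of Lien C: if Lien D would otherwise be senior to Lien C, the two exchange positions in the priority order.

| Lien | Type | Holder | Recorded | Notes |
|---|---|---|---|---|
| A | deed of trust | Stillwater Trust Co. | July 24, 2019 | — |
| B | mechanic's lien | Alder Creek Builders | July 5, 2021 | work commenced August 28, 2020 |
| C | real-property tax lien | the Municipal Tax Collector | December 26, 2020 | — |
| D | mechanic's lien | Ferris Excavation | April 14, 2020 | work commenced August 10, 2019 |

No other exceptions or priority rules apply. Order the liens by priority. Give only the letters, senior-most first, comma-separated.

Effective dates after the stated exceptions: B's effective date is August 28, 2020, when work began; D's effective date is August 10, 2019, when work began.
By effective date, earliest first: A (July 24, 2019), D (August 10, 2019), B (August 28, 2020), C (December 26, 2020).
D would otherwise be senior to C, so under the subordination agreement D and C exchange positions.

A, C, B, D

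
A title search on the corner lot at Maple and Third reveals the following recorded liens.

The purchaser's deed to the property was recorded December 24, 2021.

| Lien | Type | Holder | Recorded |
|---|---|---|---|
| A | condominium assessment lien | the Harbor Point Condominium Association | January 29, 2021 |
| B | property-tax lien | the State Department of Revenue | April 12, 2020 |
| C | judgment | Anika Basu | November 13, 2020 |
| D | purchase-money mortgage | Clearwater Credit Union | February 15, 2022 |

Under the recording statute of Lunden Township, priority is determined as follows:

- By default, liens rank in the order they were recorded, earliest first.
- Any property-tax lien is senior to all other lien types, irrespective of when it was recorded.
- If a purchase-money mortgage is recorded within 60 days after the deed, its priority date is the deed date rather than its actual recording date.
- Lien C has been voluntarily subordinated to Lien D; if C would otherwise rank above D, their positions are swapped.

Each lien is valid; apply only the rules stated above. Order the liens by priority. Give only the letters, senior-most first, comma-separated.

Adjusting effective dates: D's effective date is the deed date, December 24, 2021.
B, as a property-tax lien, has superpriority and ranks first.
Among the remaining liens, by effective date: C (November 13, 2020), A (January 29, 2021), D (December 24, 2021).
Because C would otherwise rank above D, the subordination swaps them.

B, D, A, C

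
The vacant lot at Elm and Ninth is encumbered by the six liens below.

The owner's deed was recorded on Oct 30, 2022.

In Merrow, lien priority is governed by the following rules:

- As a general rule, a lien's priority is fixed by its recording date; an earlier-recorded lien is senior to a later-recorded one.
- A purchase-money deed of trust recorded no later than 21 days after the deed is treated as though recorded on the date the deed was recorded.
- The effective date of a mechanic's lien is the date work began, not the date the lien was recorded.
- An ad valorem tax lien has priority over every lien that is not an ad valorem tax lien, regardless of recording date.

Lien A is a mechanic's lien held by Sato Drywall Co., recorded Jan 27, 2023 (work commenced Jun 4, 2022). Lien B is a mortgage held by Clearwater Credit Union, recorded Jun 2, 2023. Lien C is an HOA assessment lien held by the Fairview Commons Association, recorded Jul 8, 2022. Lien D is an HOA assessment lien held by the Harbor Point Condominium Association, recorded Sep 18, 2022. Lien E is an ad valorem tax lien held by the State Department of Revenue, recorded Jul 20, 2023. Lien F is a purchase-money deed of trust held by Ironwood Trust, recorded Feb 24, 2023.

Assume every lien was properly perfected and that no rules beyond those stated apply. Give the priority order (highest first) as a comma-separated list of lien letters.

E, A, C, D, F, B

Adjusting effective dates: A is treated as recorded Jun 4, 2022, the work-commencement date; F missed the 21-day window (117 days after the deed), so its recording date stands.
As an ad valorem tax lien, E is senior to every other lien.
The other liens, earliest effective date first: A (Jun 4, 2022), C (Jul 8, 2022), D (Sep 18, 2022), F (Feb 24, 2023), B (Jun 2, 2023).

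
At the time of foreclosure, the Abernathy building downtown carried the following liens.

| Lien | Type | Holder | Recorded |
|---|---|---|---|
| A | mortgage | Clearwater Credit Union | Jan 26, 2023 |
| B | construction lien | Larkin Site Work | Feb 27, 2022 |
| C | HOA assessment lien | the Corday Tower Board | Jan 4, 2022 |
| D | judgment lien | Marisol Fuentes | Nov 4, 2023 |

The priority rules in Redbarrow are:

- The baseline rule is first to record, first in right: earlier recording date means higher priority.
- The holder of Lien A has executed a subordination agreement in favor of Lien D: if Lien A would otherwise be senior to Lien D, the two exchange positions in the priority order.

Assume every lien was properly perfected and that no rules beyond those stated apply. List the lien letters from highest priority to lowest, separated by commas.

Ordering by effective date: C (Jan 4, 2022), B (Feb 27, 2022), A (Jan 26, 2023), D (Nov 4, 2023).
A would otherwise be senior to D, so under the subordination agreement A and D exchange positions.

C, B, D, A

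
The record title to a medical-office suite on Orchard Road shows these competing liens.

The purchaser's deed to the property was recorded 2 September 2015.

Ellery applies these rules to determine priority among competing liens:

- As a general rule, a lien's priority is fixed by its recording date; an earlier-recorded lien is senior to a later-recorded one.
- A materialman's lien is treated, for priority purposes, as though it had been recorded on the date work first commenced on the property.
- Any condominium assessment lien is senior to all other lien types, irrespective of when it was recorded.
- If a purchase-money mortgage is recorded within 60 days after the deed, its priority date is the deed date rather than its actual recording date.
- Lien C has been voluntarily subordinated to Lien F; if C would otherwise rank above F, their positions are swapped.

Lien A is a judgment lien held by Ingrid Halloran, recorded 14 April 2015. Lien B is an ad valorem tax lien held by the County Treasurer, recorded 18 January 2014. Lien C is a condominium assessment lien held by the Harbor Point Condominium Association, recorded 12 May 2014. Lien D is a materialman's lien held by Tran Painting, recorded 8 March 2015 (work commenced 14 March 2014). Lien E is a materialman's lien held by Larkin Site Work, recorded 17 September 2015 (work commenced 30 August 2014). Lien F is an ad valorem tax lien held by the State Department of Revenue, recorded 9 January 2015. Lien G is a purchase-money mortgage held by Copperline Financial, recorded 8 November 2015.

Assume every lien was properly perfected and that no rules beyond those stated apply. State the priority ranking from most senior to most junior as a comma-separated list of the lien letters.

Adjusting effective dates: D is treated as recorded 14 March 2014, the work-commencement date; E's effective date is 30 August 2014, when work began; G missed the 60-day window (67 days after the deed), so its recording date stands.
C is a condominium assessment lien and takes priority over every other lien.
Among the remaining liens, by effective date: B (18 January 2014), D (14 March 2014), E (30 August 2014), F (9 January 2015), A (14 April 2015), G (8 November 2015).
C would otherwise be senior to F, so under the subordination agreement C and F exchange positions.

F, B, D, E, C, A, G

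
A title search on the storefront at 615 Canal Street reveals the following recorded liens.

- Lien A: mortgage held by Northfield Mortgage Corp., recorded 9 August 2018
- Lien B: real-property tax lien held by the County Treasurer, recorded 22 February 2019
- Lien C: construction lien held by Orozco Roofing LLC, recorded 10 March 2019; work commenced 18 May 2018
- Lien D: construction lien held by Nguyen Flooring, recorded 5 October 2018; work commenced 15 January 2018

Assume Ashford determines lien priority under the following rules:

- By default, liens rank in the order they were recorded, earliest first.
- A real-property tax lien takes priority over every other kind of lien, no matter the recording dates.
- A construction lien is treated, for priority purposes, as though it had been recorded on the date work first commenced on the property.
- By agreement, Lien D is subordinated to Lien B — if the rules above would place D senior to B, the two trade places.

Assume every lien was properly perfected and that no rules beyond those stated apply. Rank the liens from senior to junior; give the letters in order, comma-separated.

B, D, C, A

Effective dates after the stated exceptions: C is treated as recorded 18 May 2018, the work-commencement date; D is treated as recorded 15 January 2018, the work-commencement date.
B is a real-property tax lien, so it outranks all other liens regardless of date.
Remaining liens by effective date: D (15 January 2018), C (18 May 2018), A (9 August 2018).
D is already junior to B, so the subordination agreement changes nothing.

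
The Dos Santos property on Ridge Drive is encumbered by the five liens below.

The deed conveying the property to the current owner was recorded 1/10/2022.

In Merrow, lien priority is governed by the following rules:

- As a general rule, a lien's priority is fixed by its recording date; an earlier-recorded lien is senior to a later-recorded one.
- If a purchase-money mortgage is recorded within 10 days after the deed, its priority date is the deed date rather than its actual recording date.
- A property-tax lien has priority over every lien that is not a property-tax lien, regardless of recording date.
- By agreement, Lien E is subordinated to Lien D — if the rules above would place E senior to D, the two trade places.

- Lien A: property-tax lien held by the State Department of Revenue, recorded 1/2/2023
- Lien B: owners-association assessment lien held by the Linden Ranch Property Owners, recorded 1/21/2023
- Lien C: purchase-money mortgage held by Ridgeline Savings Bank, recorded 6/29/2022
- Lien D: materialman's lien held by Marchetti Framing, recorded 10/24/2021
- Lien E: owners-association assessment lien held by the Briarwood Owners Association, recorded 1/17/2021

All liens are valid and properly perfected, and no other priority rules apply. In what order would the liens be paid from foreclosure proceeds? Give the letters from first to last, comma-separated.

Adjusting effective dates: C was recorded 170 days after the deed — beyond 10 days — so no relation-back applies.
A is a property-tax lien and takes priority over every other lien.
Ordering the rest by effective date: E (1/17/2021), D (10/24/2021), C (6/29/2022), B (1/21/2023).
Because E would otherwise rank above D, the subordination swaps them.

A, D, E, C, B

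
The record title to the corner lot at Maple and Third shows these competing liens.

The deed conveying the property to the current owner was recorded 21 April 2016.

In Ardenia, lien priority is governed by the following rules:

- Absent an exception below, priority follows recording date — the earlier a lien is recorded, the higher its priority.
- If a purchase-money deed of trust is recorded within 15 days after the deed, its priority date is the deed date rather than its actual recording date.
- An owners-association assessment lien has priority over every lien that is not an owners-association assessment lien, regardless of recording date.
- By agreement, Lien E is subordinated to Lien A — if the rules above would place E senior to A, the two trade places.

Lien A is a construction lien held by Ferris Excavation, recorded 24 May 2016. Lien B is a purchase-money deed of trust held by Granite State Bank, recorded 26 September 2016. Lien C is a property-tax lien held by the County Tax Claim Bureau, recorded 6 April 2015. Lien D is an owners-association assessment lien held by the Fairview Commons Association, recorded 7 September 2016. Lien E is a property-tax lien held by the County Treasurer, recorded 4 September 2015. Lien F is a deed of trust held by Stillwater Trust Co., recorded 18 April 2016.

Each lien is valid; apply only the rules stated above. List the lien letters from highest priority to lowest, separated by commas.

D, C, A, F, E, B

Effective dates: B was recorded 158 days after the deed — beyond 15 days — so no relation-back applies.
As an owners-association assessment lien, D is senior to every other lien.
Ordering the rest by effective date: C (6 April 2015), E (4 September 2015), F (18 April 2016), A (24 May 2016), B (26 September 2016).
Because E would otherwise rank above A, the subordination swaps them.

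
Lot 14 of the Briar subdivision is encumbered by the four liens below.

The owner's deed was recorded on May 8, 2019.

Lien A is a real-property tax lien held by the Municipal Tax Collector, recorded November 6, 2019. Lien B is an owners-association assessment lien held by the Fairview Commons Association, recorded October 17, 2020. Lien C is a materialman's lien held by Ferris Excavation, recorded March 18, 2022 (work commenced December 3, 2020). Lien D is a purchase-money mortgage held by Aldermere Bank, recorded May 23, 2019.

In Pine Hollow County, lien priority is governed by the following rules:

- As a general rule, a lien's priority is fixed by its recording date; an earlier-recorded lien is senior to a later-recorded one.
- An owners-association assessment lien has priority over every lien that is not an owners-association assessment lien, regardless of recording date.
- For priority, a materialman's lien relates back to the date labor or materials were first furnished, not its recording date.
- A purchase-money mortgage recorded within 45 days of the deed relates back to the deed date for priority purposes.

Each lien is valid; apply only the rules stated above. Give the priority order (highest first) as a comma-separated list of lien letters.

B, D, A, C

Effective dates: C relates back to December 3, 2020 (work commenced); D relates back to the deed date May 8, 2019.
B, as an owners-association assessment lien, has superpriority and ranks first.
Among the remaining liens, by effective date: D (May 8, 2019), A (November 6, 2019), C (December 3, 2020).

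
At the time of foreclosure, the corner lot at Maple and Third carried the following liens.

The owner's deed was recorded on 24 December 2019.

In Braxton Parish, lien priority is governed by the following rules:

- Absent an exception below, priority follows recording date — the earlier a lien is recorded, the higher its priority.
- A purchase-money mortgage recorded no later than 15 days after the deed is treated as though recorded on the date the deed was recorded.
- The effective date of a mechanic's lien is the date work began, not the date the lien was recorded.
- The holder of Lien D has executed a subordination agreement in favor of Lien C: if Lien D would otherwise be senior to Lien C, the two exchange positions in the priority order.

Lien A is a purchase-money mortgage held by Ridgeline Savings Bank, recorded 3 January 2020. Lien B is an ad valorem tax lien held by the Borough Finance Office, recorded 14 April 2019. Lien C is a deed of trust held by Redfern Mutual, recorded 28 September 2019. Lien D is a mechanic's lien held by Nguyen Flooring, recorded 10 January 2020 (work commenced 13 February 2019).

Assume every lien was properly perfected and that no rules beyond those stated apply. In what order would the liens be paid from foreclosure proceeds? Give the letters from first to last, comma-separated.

Effective dates after the stated exceptions: A's effective date is the deed date, 24 December 2019; D relates back to 13 February 2019 (work commenced).
By effective date, earliest first: D (13 February 2019), B (14 April 2019), C (28 September 2019), A (24 December 2019).
D would otherwise be senior to C, so under the subordination agreement D and C exchange positions.

C, B, D, A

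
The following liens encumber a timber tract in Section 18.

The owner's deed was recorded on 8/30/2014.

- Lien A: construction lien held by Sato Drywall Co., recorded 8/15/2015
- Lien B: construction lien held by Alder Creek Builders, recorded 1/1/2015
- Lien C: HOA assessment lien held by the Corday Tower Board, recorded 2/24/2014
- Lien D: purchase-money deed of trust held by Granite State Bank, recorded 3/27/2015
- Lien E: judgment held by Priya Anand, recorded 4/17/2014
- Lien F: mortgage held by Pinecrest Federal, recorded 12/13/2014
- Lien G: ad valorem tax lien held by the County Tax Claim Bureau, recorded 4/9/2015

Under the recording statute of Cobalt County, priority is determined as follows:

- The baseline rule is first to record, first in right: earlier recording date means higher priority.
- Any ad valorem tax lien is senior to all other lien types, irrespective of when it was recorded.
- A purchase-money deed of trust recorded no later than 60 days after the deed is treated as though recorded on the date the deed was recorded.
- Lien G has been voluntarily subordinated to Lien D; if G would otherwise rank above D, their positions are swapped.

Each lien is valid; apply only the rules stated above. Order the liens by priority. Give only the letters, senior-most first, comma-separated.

Effective dates after the stated exceptions: D was recorded 209 days after the deed, outside the 60-day window, so it keeps its recording date.
G, as an ad valorem tax lien, has superpriority and ranks first.
Ordering the rest by effective date: C (2/24/2014), E (4/17/2014), F (12/13/2014), B (1/1/2015), D (3/27/2015), A (8/15/2015).
Because G would otherwise rank above D, the subordination swaps them.

D, C, E, F, B, G, A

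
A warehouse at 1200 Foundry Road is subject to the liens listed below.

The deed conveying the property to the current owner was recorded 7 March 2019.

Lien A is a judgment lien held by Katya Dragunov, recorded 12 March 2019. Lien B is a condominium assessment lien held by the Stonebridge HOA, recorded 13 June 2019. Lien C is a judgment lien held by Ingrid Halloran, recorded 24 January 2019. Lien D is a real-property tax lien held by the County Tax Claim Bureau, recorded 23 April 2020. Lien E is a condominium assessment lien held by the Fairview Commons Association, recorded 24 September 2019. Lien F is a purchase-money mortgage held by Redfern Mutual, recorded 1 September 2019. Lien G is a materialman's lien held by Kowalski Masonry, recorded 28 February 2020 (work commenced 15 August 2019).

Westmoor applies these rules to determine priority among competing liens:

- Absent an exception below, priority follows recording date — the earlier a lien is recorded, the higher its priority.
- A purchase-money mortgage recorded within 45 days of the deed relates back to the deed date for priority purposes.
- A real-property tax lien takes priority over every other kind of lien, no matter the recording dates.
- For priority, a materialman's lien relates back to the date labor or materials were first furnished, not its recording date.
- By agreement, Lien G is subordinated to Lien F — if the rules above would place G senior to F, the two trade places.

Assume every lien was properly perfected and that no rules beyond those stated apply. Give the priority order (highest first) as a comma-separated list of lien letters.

D, C, A, B, F, G, E

Effective dates: F was recorded 178 days after the deed, outside the 45-day window, so it keeps its recording date; G's effective date is 15 August 2019, when work began.
D is a real-property tax lien and takes priority over every other lien.
Remaining liens by effective date: C (24 January 2019), A (12 March 2019), B (13 June 2019), G (15 August 2019), F (1 September 2019), E (24 September 2019).
The subordination applies — G was senior to F — so G and F swap.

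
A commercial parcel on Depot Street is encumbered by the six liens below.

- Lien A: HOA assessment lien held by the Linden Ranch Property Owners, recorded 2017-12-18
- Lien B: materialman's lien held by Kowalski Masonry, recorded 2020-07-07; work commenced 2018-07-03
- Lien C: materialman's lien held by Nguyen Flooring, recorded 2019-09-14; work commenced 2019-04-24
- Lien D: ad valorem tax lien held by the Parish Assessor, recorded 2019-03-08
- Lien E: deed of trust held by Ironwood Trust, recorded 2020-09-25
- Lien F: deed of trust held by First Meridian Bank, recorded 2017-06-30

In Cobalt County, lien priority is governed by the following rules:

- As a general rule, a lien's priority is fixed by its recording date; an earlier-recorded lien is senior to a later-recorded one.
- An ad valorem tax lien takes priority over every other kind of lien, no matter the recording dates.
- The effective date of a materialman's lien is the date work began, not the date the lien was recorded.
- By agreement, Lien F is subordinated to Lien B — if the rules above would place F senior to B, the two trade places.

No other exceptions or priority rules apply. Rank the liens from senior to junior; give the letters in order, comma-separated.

D, B, A, F, C, E

Adjusting effective dates: B relates back to 2018-07-03 (work commenced); C relates back to 2019-04-24 (work commenced).
D is an ad valorem tax lien, so it outranks all other liens regardless of date.
Among the remaining liens, by effective date: F (2017-06-30), A (2017-12-18), B (2018-07-03), C (2019-04-24), E (2020-09-25).
F is senior to B before the subordination, so the two trade places.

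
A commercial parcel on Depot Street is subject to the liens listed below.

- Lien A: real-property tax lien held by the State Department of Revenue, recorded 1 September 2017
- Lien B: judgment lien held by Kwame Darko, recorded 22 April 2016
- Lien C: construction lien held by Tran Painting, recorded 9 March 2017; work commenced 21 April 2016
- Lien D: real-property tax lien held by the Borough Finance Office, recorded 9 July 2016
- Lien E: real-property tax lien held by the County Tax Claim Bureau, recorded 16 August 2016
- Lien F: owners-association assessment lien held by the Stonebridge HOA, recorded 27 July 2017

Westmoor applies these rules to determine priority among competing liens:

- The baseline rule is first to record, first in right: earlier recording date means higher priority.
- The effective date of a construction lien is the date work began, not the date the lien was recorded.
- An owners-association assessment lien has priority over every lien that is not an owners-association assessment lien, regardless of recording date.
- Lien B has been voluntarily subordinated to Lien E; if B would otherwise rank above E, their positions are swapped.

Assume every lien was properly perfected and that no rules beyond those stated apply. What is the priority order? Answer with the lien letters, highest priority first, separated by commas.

Effective dates after the stated exceptions: C is treated as recorded 21 April 2016, the work-commencement date.
As an owners-association assessment lien, F is senior to every other lien.
Remaining liens by effective date: C (21 April 2016), B (22 April 2016), D (9 July 2016), E (16 August 2016), A (1 September 2017).
Because B would otherwise rank above E, the subordination swaps them.

F, C, E, D, B, A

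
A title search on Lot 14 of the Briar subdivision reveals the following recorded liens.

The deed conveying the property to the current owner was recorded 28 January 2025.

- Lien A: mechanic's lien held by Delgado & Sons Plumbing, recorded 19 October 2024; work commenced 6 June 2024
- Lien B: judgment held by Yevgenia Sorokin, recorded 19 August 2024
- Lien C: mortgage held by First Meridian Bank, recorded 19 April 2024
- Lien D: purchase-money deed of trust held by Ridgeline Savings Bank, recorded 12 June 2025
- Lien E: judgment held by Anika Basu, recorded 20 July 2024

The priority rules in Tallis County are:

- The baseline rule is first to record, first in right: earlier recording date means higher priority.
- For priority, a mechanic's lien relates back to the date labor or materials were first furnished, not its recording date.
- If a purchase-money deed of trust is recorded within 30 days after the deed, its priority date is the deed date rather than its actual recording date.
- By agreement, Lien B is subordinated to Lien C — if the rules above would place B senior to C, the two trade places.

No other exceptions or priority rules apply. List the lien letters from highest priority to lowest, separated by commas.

Effective dates: A is treated as recorded 6 June 2024, the work-commencement date; D was recorded 135 days after the deed, outside the 30-day window, so it keeps its recording date.
By effective date: C (19 April 2024), A (6 June 2024), E (20 July 2024), B (19 August 2024), D (12 June 2025).
B already ranks below C; the subordination has no effect.

C, A, E, B, D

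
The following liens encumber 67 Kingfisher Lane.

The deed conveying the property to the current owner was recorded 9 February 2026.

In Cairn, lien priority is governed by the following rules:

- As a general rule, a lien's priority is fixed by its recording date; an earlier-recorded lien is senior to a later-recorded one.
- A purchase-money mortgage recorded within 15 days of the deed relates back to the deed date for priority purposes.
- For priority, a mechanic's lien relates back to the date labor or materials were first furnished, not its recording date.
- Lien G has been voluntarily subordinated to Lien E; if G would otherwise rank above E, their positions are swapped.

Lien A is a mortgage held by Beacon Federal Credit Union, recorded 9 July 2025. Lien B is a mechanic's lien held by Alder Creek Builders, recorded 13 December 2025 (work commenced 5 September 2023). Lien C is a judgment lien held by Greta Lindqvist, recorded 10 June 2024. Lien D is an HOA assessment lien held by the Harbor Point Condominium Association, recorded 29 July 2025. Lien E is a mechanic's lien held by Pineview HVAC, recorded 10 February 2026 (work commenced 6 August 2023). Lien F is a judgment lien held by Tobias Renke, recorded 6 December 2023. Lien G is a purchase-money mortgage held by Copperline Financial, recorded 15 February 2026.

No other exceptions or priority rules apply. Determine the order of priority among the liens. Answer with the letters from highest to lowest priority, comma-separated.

First, effective dates: B relates back to 5 September 2023 (work commenced); E's effective date is 6 August 2023, when work began; G's effective date is the deed date, 9 February 2026.
By effective date, earliest first: E (6 August 2023), B (5 September 2023), F (6 December 2023), C (10 June 2024), A (9 July 2025), D (29 July 2025), G (9 February 2026).
G is already junior to E, so the subordination agreement changes nothing.

E, B, F, C, A, D, G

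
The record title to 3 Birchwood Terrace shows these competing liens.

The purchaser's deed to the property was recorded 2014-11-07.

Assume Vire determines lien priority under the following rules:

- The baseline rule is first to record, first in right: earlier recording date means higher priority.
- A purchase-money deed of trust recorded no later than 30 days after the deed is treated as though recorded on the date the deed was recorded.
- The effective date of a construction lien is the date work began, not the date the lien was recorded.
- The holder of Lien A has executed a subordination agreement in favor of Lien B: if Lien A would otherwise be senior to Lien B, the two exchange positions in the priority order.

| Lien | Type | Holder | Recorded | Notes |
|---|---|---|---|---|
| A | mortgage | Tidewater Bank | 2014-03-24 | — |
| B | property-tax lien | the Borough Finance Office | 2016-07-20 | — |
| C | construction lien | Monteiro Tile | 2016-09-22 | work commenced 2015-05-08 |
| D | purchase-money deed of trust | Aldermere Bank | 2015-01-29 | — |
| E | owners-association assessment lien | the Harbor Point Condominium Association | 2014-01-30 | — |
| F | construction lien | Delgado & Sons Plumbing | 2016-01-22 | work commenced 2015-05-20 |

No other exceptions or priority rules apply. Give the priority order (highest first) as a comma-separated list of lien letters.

Effective dates: C relates back to 2015-05-08 (work commenced); D was recorded 83 days after the deed, outside the 30-day window, so it keeps its recording date; F is treated as recorded 2015-05-20, the work-commencement date.
Sorted by effective date: E (2014-01-30), A (2014-03-24), D (2015-01-29), C (2015-05-08), F (2015-05-20), B (2016-07-20).
The subordination applies — A was senior to B — so A and B swap.

E, B, D, C, F, A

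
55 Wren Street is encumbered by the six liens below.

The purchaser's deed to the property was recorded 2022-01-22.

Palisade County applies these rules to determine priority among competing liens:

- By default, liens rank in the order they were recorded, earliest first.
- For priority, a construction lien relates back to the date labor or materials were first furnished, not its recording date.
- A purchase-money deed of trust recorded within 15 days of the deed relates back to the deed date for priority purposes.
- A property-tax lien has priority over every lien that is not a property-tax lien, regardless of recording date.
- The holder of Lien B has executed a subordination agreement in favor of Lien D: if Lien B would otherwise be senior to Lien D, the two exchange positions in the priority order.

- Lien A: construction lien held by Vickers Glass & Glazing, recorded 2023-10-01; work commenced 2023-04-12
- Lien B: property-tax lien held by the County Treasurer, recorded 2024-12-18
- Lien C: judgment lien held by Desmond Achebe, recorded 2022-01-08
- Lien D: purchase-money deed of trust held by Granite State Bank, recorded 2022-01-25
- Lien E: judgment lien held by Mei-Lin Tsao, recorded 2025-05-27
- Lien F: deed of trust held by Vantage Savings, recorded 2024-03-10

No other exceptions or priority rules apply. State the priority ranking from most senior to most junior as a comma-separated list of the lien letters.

Adjusting effective dates: A is treated as recorded 2023-04-12, the work-commencement date; D's effective date is the deed date, 2022-01-22.
As a property-tax lien, B is senior to every other lien.
Remaining liens by effective date: C (2022-01-08), D (2022-01-22), A (2023-04-12), F (2024-03-10), E (2025-05-27).
The subordination applies — B was senior to D — so B and D swap.

D, C, B, A, F, E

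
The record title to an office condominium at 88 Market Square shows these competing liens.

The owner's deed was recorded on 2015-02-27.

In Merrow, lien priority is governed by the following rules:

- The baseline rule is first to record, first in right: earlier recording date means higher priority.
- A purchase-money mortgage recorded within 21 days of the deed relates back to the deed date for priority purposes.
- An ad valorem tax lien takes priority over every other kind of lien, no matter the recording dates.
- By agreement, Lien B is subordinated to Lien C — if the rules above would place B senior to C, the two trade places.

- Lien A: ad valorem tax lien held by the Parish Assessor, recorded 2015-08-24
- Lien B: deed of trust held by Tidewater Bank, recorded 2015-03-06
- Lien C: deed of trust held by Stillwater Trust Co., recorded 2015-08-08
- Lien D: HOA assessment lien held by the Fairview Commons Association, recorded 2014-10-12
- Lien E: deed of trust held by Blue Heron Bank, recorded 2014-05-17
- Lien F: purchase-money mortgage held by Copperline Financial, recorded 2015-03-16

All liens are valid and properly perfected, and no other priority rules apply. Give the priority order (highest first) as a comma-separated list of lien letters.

Effective dates after the stated exceptions: F was recorded within the 21-day window, so its effective date is the deed date 2015-02-27.
A is an ad valorem tax lien, so it outranks all other liens regardless of date.
Remaining liens by effective date: E (2014-05-17), D (2014-10-12), F (2015-02-27), B (2015-03-06), C (2015-08-08).
B would otherwise be senior to C, so under the subordination agreement B and C exchange positions.

A, E, D, F, C, B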